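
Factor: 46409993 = 7^1*467^1*14197^1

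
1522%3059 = 1522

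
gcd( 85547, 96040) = 7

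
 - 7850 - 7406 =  - 15256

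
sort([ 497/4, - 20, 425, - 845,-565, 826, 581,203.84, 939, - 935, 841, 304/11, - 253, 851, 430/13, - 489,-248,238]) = [  -  935 , - 845, - 565, - 489, - 253  , - 248, - 20 , 304/11, 430/13, 497/4,203.84, 238,425, 581, 826,  841, 851, 939]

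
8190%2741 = 2708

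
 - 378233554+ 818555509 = 440321955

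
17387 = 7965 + 9422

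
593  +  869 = 1462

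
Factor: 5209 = 5209^1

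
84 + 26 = 110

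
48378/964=24189/482=50.18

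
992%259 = 215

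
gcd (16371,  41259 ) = 51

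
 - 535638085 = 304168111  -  839806196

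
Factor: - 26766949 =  - 11^1*2433359^1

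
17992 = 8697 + 9295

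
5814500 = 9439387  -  3624887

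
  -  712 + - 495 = -1207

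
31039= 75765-44726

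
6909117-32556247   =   - 25647130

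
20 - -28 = 48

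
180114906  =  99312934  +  80801972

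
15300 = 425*36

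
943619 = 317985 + 625634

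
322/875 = 46/125 = 0.37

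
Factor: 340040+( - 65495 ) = 3^2*5^1*6101^1 = 274545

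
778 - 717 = 61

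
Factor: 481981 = 83^1*5807^1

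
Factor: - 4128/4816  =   - 6/7 = -2^1*3^1*7^(  -  1)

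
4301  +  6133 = 10434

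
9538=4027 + 5511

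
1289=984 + 305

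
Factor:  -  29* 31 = -29^1*31^1 = - 899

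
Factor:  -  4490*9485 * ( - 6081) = 258975499650=2^1*3^1 * 5^2 * 7^1 * 271^1 * 449^1*2027^1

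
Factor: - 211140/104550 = -414/205 = -2^1*3^2*5^(-1 )* 23^1  *41^ ( - 1)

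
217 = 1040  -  823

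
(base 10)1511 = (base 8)2747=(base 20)3fb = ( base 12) A5B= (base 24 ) 2EN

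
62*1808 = 112096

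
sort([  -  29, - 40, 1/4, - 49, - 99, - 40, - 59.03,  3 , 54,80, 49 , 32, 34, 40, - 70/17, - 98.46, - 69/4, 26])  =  [ - 99, - 98.46, - 59.03,-49, - 40, - 40, - 29 , - 69/4,-70/17,  1/4,3,26,32, 34, 40,49, 54, 80] 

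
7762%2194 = 1180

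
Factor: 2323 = 23^1*101^1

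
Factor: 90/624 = 15/104=2^(-3) * 3^1*  5^1 * 13^(-1 )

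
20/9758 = 10/4879 = 0.00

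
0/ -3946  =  0/1 = -  0.00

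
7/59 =7/59 = 0.12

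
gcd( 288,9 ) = 9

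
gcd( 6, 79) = 1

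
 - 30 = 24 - 54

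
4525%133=3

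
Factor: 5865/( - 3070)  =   - 2^(-1)*3^1 * 17^1*23^1* 307^( - 1) = -  1173/614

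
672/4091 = 672/4091= 0.16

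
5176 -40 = 5136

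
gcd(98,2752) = 2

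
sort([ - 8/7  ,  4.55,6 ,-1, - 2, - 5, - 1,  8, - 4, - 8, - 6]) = [ - 8, - 6, - 5, - 4, - 2,-8/7, - 1, - 1, 4.55,6, 8] 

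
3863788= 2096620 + 1767168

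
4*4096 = 16384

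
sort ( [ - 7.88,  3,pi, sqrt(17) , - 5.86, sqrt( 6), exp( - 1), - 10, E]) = [-10, - 7.88, - 5.86,exp(  -  1), sqrt(6 ), E, 3, pi,sqrt( 17)]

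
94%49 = 45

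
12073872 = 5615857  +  6458015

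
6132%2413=1306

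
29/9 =29/9 = 3.22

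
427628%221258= 206370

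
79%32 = 15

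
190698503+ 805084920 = 995783423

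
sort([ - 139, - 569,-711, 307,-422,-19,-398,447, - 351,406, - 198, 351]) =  [-711 ,-569, - 422,-398, - 351, -198,-139 , - 19, 307, 351, 406, 447]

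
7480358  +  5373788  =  12854146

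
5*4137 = 20685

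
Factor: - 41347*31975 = -5^2  *  173^1*239^1*1279^1 = - 1322070325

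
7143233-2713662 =4429571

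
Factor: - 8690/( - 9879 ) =2^1*3^( - 1 ) * 5^1  *11^1*37^( - 1)* 79^1*  89^( - 1)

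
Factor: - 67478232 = -2^3 *3^1*37^1*75989^1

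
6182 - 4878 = 1304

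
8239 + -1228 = 7011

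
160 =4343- 4183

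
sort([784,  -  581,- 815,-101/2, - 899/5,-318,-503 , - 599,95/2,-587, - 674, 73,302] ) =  [-815,-674, - 599, - 587, - 581, - 503, - 318,-899/5,-101/2, 95/2,73,  302,784 ]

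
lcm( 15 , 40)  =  120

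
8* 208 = 1664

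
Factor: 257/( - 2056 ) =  - 1/8 =-2^( - 3) 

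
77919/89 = 875 + 44/89 = 875.49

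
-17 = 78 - 95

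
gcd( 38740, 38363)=13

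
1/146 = 1/146 = 0.01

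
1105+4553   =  5658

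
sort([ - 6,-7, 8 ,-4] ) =[ - 7 , - 6, - 4, 8 ]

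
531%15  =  6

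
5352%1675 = 327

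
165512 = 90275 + 75237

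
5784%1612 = 948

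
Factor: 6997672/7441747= 2^3 * 11^2 * 7229^1*7441747^(-1)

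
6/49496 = 3/24748=0.00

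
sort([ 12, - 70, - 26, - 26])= [-70, - 26, - 26, 12]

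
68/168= 17/42 = 0.40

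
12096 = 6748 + 5348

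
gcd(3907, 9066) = 1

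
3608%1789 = 30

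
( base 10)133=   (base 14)97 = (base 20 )6D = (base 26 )53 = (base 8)205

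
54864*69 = 3785616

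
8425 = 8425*1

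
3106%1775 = 1331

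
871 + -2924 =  - 2053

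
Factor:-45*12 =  -540 = - 2^2*  3^3*5^1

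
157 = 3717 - 3560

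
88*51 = 4488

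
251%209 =42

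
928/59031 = 928/59031 = 0.02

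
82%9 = 1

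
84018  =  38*2211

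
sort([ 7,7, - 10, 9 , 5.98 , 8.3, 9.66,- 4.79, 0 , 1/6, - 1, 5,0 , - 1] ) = [ - 10 , - 4.79, - 1,-1,0,0,1/6,5, 5.98,7, 7,8.3,9, 9.66]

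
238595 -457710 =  - 219115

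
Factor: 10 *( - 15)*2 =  - 2^2 * 3^1*5^2 = - 300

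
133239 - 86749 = 46490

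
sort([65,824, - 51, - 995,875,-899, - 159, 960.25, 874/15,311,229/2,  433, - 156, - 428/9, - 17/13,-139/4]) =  [ - 995,-899, - 159, - 156, - 51, - 428/9, - 139/4, - 17/13,  874/15,65, 229/2,311, 433,824, 875,960.25 ] 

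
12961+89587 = 102548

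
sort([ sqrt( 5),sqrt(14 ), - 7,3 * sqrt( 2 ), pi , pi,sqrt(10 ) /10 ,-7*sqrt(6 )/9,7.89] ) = [ - 7, - 7*sqrt(6 ) /9, sqrt(10 )/10,sqrt( 5 ),pi,pi, sqrt( 14 ) , 3*sqrt (2 ), 7.89 ] 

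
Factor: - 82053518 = - 2^1*1181^1*34739^1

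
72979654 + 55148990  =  128128644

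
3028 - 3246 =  - 218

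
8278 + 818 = 9096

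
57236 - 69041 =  - 11805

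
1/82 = 1/82 = 0.01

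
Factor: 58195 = 5^1 * 103^1*113^1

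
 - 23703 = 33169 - 56872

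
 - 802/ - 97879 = 802/97879 = 0.01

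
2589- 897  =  1692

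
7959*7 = 55713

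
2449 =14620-12171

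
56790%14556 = 13122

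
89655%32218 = 25219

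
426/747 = 142/249 = 0.57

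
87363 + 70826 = 158189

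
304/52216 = 38/6527 = 0.01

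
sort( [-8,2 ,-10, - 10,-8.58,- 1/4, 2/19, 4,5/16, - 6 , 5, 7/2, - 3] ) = [ - 10,-10, - 8.58,-8, -6, - 3, - 1/4 , 2/19,5/16, 2 , 7/2,4, 5] 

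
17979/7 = 2568  +  3/7 =2568.43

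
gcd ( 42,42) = 42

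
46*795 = 36570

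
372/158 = 2 +28/79 = 2.35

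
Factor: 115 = 5^1*23^1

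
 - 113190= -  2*56595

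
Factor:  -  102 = -2^1*3^1*17^1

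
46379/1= 46379 = 46379.00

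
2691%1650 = 1041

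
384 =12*32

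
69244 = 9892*7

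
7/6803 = 7/6803 = 0.00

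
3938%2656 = 1282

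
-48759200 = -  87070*560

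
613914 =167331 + 446583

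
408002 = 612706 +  - 204704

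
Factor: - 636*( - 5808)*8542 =2^7*3^2*11^2*53^1* 4271^1 = 31553191296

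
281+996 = 1277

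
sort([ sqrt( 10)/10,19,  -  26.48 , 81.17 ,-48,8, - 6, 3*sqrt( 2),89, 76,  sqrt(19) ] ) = [  -  48, - 26.48, - 6, sqrt ( 10)/10,  3 * sqrt(2 ),  sqrt ( 19),8,19,76, 81.17,89] 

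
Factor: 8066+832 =8898 =2^1*3^1*1483^1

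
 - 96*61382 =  - 5892672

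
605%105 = 80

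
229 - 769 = -540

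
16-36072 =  - 36056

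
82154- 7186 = 74968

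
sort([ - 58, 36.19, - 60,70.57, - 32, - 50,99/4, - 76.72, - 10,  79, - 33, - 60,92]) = [ - 76.72, - 60 ,-60, -58, - 50,  -  33,  -  32, - 10,99/4,36.19, 70.57, 79,92]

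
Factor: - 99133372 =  - 2^2 *13^2*146647^1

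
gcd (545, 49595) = 545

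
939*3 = 2817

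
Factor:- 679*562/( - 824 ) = 190799/412  =  2^( - 2 ) * 7^1 *97^1*103^( - 1 )*281^1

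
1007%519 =488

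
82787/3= 82787/3 = 27595.67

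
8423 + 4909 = 13332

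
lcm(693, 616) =5544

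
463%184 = 95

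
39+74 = 113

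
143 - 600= - 457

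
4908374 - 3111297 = 1797077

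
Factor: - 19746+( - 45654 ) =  - 2^3*3^1*5^2*109^1 = -65400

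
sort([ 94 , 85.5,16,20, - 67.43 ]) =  [-67.43,16, 20,85.5,  94]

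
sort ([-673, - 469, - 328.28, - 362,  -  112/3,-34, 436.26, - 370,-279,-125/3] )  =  [ - 673,- 469,  -  370,  -  362,-328.28,-279 ,-125/3,-112/3,-34,  436.26 ]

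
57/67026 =19/22342 = 0.00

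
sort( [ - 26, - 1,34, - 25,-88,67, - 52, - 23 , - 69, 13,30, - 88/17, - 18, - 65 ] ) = [ - 88, -69, - 65, - 52, - 26, - 25, - 23, - 18, - 88/17, - 1,13, 30,34,67]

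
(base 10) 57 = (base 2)111001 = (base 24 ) 29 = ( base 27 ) 23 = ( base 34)1n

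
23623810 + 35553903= 59177713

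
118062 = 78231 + 39831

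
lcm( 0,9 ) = 0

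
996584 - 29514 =967070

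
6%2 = 0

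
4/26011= 4/26011 =0.00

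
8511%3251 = 2009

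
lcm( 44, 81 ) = 3564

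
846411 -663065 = 183346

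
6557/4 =6557/4= 1639.25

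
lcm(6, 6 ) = 6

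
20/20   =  1=1.00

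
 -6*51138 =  - 306828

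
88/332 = 22/83 = 0.27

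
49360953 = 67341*733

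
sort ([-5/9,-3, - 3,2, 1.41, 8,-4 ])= [ - 4,-3,- 3,-5/9, 1.41,2, 8 ] 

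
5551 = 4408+1143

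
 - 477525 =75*(- 6367 ) 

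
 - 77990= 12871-90861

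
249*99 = 24651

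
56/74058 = 28/37029 = 0.00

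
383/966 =383/966 = 0.40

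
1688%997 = 691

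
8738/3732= 4369/1866 = 2.34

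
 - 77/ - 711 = 77/711 = 0.11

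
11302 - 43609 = -32307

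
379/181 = 2+17/181 =2.09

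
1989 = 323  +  1666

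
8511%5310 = 3201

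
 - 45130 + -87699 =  - 132829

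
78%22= 12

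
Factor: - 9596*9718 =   -  93253928 = -  2^3*43^1*113^1*2399^1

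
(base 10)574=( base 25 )MO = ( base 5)4244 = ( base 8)1076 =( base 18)1dg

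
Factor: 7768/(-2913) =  - 8/3 = - 2^3*3^ (-1) 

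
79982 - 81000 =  - 1018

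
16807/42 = 400  +  1/6 = 400.17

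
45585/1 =45585 = 45585.00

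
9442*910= 8592220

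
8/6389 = 8/6389 = 0.00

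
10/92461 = 10/92461 =0.00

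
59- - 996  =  1055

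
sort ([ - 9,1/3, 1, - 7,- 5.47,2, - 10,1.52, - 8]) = [ - 10,- 9,  -  8, - 7, - 5.47,1/3,1,1.52,2] 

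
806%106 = 64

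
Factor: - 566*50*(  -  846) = 2^3*3^2*5^2* 47^1 * 283^1  =  23941800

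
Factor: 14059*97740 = 1374126660= 2^2*3^3*5^1* 17^1*181^1 * 827^1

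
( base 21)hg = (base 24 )fd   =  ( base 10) 373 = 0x175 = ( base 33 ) BA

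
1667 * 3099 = 5166033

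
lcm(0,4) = 0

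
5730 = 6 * 955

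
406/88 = 203/44 = 4.61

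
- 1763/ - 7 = 1763/7= 251.86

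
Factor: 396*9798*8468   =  2^5*3^3*11^1*23^1*29^1*71^1*73^1 = 32855907744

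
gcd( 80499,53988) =3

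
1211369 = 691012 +520357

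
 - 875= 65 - 940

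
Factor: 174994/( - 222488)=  - 87497/111244 = - 2^( - 2 )* 7^(  -  1) *29^( - 1) * 59^1*137^( -1 )*1483^1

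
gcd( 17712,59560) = 8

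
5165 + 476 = 5641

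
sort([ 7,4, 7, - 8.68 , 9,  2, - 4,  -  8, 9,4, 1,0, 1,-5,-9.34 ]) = [ - 9.34,-8.68,-8, - 5, - 4, 0 , 1 , 1, 2, 4,  4, 7, 7, 9,  9]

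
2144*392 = 840448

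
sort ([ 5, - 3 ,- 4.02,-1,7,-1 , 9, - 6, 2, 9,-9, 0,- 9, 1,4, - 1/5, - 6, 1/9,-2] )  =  [-9 , - 9,-6, - 6, - 4.02, - 3, - 2, - 1, -1,-1/5, 0, 1/9,1, 2, 4,5,  7, 9, 9]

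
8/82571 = 8/82571 = 0.00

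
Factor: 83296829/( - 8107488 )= - 2^ ( - 5)*3^ ( - 2)*7^1*11^1 * 28151^( - 1 )*1081777^1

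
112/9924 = 28/2481 = 0.01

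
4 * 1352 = 5408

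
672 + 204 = 876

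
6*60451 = 362706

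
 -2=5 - 7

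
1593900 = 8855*180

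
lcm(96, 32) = 96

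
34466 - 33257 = 1209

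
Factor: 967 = 967^1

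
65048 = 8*8131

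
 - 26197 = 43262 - 69459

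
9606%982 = 768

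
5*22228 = 111140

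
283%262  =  21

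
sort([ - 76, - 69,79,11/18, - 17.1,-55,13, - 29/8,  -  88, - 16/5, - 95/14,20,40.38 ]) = [ - 88, - 76, - 69, - 55, - 17.1, - 95/14, - 29/8, - 16/5, 11/18 , 13,20,40.38,79]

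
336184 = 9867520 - 9531336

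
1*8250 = 8250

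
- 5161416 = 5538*( - 932)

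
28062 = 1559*18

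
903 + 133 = 1036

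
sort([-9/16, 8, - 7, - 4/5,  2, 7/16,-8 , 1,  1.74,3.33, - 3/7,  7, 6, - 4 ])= [ - 8, - 7,-4, - 4/5, - 9/16,- 3/7,7/16 , 1,1.74,2 , 3.33,6,7 , 8]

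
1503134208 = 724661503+778472705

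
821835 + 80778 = 902613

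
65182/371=65182/371 =175.69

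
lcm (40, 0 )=0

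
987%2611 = 987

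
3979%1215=334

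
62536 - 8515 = 54021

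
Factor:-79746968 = - 2^3*7^1*41^1*47^1*739^1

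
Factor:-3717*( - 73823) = 3^2*7^1*59^1*73823^1 = 274400091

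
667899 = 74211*9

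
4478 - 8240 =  - 3762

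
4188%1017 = 120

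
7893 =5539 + 2354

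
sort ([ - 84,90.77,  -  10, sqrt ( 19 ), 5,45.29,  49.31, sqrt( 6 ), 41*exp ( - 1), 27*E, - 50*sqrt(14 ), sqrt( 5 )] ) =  [  -  50*sqrt(14 ), - 84, - 10,sqrt (5 ), sqrt( 6 ),sqrt( 19), 5,41*exp(-1 ), 45.29,49.31, 27*E,90.77] 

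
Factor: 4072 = 2^3*509^1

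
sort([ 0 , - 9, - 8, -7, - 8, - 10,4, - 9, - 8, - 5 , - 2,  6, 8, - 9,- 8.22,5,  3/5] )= [ - 10, - 9, -9, - 9, - 8.22, - 8, - 8,  -  8, - 7, -5,-2, 0,  3/5, 4,5, 6 , 8]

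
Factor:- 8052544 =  - 2^6*125821^1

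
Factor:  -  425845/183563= - 5^1 *7^1*23^1* 347^( -1) = - 805/347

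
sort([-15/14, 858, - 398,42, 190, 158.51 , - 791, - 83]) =[ - 791, - 398, - 83 ,- 15/14, 42 , 158.51, 190,858 ] 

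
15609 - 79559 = - 63950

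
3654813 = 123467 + 3531346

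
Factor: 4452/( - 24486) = -2/11 = - 2^1*11^( - 1)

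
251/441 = 251/441 = 0.57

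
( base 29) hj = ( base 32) G0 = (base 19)17I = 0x200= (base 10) 512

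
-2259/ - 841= 2259/841  =  2.69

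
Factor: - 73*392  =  -28616 = - 2^3 * 7^2*73^1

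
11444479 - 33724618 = -22280139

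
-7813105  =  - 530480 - 7282625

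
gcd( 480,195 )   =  15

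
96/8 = 12= 12.00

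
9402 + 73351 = 82753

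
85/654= 85/654 =0.13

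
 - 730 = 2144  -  2874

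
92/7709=92/7709=0.01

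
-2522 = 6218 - 8740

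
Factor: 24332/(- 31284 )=-3^( -2)*7^1 = - 7/9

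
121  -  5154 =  - 5033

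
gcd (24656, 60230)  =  2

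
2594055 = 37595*69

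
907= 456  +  451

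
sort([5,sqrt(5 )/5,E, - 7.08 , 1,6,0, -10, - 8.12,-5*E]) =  [ - 5*E , - 10 , - 8.12, - 7.08,0,sqrt( 5 ) /5, 1 , E, 5 , 6]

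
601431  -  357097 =244334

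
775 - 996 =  - 221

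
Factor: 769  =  769^1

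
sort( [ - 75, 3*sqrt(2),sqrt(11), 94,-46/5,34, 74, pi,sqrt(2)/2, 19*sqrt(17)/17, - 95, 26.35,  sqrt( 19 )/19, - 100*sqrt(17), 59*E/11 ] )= [-100*sqrt( 17), - 95,-75,-46/5,sqrt (19)/19 , sqrt ( 2)/2, pi, sqrt (11),3*sqrt ( 2),19*sqrt( 17)/17, 59*E/11,26.35, 34,74,  94 ] 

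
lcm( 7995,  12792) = 63960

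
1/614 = 1/614 = 0.00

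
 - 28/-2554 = 14/1277 = 0.01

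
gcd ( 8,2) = 2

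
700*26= 18200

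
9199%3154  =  2891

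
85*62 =5270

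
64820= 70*926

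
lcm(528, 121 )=5808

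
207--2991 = 3198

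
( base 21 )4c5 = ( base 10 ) 2021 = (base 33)1S8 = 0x7E5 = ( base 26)2pj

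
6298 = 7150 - 852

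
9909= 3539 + 6370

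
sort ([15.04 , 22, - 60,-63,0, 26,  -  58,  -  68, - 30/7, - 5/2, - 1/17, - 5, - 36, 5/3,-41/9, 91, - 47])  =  [ - 68, - 63, - 60, - 58, - 47, - 36, - 5, - 41/9 , - 30/7, - 5/2, - 1/17, 0,5/3, 15.04, 22, 26,91]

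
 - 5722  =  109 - 5831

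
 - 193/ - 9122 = 193/9122=0.02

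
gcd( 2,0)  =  2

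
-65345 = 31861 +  - 97206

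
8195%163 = 45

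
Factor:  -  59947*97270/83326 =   -  2915522345/41663 = -5^1*61^( - 1)*71^1 * 137^1*151^1*397^1*683^ (-1)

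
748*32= 23936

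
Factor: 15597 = 3^2 *1733^1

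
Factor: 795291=3^1 * 7^1*37871^1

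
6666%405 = 186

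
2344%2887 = 2344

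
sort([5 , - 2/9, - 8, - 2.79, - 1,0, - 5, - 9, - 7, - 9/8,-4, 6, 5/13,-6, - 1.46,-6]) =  [-9 , - 8, - 7, - 6,  -  6, - 5,  -  4, - 2.79, - 1.46, - 9/8, - 1, - 2/9, 0,5/13, 5,6]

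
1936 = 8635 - 6699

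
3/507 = 1/169 = 0.01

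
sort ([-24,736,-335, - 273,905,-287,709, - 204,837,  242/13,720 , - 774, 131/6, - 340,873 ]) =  [ - 774,- 340,-335, - 287 , - 273, - 204, - 24,242/13,131/6,709, 720,736,837 , 873 , 905]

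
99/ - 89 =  - 2  +  79/89 = -  1.11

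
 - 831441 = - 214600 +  - 616841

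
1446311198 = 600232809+846078389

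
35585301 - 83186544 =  - 47601243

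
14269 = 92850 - 78581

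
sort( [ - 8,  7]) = [ - 8, 7]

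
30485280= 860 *35448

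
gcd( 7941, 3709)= 1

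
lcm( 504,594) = 16632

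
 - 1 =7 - 8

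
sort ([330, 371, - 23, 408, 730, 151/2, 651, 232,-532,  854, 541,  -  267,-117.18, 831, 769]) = [ - 532, -267, - 117.18,-23, 151/2, 232, 330,371, 408, 541,651,730, 769, 831, 854 ] 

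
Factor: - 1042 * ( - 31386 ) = 2^2 * 3^1* 521^1*5231^1 = 32704212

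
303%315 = 303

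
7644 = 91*84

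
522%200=122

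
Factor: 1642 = 2^1*821^1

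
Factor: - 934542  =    -  2^1*3^2*7^1*7417^1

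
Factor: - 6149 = - 11^1*13^1 * 43^1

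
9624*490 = 4715760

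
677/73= 677/73 = 9.27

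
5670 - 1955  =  3715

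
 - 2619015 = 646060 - 3265075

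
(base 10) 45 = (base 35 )1a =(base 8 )55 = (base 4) 231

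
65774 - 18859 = 46915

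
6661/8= 6661/8 = 832.62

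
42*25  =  1050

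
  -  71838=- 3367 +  - 68471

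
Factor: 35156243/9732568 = 2^(-3)*17^( - 1 )*1303^1  *26981^1 * 71563^ (  -  1 )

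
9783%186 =111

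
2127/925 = 2127/925 = 2.30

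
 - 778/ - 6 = 389/3 = 129.67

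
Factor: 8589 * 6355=3^1 * 5^1 *7^1*31^1*41^1*409^1= 54583095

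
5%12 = 5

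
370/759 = 370/759 = 0.49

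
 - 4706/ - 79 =59+45/79 =59.57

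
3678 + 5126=8804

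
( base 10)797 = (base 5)11142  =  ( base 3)1002112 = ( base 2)1100011101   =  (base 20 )1JH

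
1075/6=1075/6 = 179.17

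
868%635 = 233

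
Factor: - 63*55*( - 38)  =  2^1*3^2*5^1*7^1*11^1*19^1  =  131670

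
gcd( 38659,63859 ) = 1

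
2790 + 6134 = 8924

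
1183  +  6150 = 7333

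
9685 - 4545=5140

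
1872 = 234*8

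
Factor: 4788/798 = 2^1*3^1 = 6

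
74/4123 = 74/4123=0.02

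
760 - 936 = - 176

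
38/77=38/77 = 0.49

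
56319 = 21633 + 34686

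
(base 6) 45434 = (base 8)14436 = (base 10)6430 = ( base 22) D66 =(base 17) 1544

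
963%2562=963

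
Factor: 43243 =83^1*521^1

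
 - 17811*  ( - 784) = 13963824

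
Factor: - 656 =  - 2^4*41^1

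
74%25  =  24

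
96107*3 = 288321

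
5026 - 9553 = - 4527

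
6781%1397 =1193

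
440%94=64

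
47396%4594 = 1456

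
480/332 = 120/83 = 1.45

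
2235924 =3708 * 603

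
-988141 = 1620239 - 2608380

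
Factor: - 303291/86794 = -2^( - 1 )*3^3*47^1 * 239^1*43397^( - 1 )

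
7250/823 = 8 + 666/823  =  8.81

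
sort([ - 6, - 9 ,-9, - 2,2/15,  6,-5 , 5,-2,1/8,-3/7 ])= [  -  9,-9, - 6 , - 5,  -  2, - 2, - 3/7,1/8, 2/15, 5, 6 ] 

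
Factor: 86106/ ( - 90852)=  - 2^ (-1 )*67^( - 1 )*127^1= - 127/134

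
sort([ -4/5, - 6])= [ - 6,-4/5] 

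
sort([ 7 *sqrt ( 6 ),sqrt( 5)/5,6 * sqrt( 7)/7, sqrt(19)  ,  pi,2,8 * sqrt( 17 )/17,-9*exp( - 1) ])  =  [ - 9 *exp(-1 ),sqrt(5)/5,8*sqrt( 17)/17,  2, 6 * sqrt (7)/7,pi , sqrt ( 19), 7*sqrt(6)] 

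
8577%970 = 817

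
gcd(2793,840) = 21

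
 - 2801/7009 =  - 2801/7009 = - 0.40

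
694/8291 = 694/8291 = 0.08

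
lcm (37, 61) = 2257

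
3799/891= 4+235/891  =  4.26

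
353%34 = 13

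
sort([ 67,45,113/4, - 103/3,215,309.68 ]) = [ - 103/3,113/4,45,67,215, 309.68 ] 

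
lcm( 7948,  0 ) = 0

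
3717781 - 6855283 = -3137502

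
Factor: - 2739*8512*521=-12146785728 = - 2^6*3^1*7^1*11^1*19^1 * 83^1*521^1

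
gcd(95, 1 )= 1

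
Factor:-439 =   -  439^1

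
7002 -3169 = 3833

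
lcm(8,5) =40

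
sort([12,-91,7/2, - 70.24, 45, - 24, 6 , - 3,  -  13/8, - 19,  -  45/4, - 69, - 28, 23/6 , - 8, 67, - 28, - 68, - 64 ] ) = [ - 91 , - 70.24, - 69,-68, - 64,-28, - 28, - 24, - 19, - 45/4,-8, - 3, - 13/8,7/2,23/6,6,  12, 45, 67 ] 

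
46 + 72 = 118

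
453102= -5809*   (-78)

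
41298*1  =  41298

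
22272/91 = 244 + 68/91 = 244.75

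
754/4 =188 + 1/2=188.50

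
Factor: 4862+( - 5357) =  - 495=- 3^2 * 5^1* 11^1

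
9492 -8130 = 1362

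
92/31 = 2 + 30/31 =2.97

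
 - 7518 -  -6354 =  - 1164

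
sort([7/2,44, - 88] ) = [ - 88,7/2, 44]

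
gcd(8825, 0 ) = 8825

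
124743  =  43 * 2901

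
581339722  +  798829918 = 1380169640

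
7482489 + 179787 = 7662276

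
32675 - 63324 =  - 30649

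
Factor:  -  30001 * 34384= - 2^4*7^1*19^1*307^1*1579^1 = - 1031554384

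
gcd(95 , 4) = 1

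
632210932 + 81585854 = 713796786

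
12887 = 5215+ 7672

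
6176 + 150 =6326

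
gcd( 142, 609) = 1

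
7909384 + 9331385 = 17240769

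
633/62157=211/20719 =0.01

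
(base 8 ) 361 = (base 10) 241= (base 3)22221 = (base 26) 97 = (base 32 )7H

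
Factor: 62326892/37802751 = 2^2 * 3^( - 1 )*7^(  -  1 )*59^1*79^1*103^( - 1)*3343^1*17477^( - 1)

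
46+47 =93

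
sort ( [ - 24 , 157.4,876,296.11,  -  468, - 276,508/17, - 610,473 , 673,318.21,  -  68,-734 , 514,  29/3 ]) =[-734,-610, - 468,  -  276, - 68,-24 , 29/3 , 508/17,157.4, 296.11 , 318.21,473,514,  673,876 ] 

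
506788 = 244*2077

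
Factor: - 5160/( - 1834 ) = 2^2*3^1*5^1*7^(-1)*43^1*131^ ( -1 )  =  2580/917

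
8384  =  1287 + 7097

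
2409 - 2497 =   -  88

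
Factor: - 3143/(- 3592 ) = 7/8 = 2^( - 3)*7^1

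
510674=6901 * 74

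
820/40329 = 820/40329 = 0.02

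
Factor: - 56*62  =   - 3472 =-2^4*7^1*31^1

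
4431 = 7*633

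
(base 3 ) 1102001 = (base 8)2003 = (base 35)tc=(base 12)717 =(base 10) 1027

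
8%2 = 0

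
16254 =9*1806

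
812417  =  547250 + 265167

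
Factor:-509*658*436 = -2^3*7^1*47^1*109^1  *  509^1 = - 146025992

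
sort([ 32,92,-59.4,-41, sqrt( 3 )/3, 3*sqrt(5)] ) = [-59.4, - 41,sqrt(3) /3, 3*sqrt (5),32 , 92]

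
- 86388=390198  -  476586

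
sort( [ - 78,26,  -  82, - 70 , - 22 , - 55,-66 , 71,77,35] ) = [  -  82,  -  78, - 70,  -  66,  -  55,  -  22,26, 35,71,77 ] 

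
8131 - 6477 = 1654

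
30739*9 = 276651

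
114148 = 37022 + 77126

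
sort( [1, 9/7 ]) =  [1, 9/7]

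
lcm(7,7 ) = 7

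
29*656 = 19024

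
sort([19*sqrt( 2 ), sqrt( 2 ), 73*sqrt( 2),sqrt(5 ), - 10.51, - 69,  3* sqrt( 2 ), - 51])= [ - 69,-51, - 10.51, sqrt( 2), sqrt( 5),3 * sqrt( 2 ),19*sqrt(2),73* sqrt( 2)]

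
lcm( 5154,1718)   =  5154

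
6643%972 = 811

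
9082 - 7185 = 1897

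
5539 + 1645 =7184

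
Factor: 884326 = 2^1*29^1*79^1*193^1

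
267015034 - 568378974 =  - 301363940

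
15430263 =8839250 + 6591013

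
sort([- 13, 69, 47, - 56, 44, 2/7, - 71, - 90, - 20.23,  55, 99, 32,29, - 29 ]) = [-90,  -  71 , - 56, - 29, - 20.23, - 13,2/7 , 29, 32,44,47,  55 , 69, 99]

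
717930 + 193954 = 911884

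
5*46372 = 231860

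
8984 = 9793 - 809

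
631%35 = 1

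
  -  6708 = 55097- 61805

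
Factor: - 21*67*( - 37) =3^1 * 7^1* 37^1*67^1  =  52059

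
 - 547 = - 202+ - 345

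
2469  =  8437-5968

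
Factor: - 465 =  - 3^1*5^1  *31^1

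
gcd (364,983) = 1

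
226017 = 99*2283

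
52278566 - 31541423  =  20737143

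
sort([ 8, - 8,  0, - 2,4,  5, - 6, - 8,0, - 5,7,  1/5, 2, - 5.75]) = [ -8 , - 8, - 6,-5.75, - 5, - 2, 0 , 0,1/5,  2, 4,5, 7,  8 ] 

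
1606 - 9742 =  - 8136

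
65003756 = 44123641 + 20880115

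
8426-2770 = 5656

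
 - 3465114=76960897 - 80426011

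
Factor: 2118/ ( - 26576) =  - 1059/13288=- 2^( - 3 )*3^1* 11^ ( - 1 )*151^ ( - 1)*353^1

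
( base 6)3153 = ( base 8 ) 1315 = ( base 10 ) 717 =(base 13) 432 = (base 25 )13H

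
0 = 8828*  0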